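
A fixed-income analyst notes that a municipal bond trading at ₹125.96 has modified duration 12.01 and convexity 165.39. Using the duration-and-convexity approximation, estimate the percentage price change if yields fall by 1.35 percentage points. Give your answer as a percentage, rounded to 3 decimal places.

+17.721%

Duration effect: -D_mod·Δy = -12.01 × (-0.0135) = +0.162135
Convexity effect: ½·C·(Δy)² = 0.5 × 165.39 × (-0.0135)² = +0.01507116375
ΔP/P ≈ +0.162135 + 0.01507116375 = +0.17720616375
= +17.720616375%.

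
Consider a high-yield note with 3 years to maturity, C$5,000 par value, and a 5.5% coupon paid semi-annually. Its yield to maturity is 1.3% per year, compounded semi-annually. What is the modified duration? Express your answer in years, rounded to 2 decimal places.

Periodic yield y = 0.0065. First find Macaulay duration:
  t   CF        PV=CF/(1+0.0065)^t    t·PV
  1       137.50       136.6120       136.6120
  2       137.50       135.7298       271.4596
  3       137.50       134.8532       404.5597
  4       137.50       133.9823       535.9294
  5       137.50       133.1171       665.5854
  6     5,137.50     4,941.6179    29,649.7073
  Σ                  5,615.9123    31,663.8534
P = 5,615.9123; Macaulay duration = 31,663.8534 / 5,615.9123 = 5.63824 half-year periods = 2.81912 years.
Modified duration = D_Mac / (1 + y) = 2.81912 / 1.0065 = 2.80091 years.

2.80 years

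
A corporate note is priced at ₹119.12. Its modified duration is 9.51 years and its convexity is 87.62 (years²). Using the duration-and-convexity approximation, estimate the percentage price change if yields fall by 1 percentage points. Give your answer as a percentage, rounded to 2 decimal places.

+9.95%

Duration effect: -D_mod·Δy = -9.51 × (-0.01) = +0.095100
Convexity effect: ½·C·(Δy)² = 0.5 × 87.62 × (-0.01)² = +0.0043810
ΔP/P ≈ +0.095100 + 0.0043810 = +0.099481
= +9.9481%.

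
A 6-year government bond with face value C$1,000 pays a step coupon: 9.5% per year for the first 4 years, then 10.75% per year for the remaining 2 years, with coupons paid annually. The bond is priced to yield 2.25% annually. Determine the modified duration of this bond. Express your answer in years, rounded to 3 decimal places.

4.931 years

Periodic yield y = 0.0225. First find Macaulay duration:
  t   CF        PV=CF/(1+0.0225)^t    t·PV
  1        95.00        92.9095        92.9095
  2        95.00        90.8651       181.7301
  3        95.00        88.8656       266.5968
  4        95.00        86.9101       347.6405
  5       107.50        96.1816       480.9079
  6     1,107.50       969.0894     5,814.5363
  Σ                  1,424.8213     7,184.3211
P = 1,424.8213; Macaulay duration = 7,184.3211 / 1,424.8213 = 5.04226 years.
Modified duration = D_Mac / (1 + y) = 5.04226 / 1.0225 = 4.93131 years.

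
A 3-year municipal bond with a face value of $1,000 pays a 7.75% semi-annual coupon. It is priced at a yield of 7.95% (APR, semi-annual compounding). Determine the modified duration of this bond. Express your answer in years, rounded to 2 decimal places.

2.63 years

Periodic yield y = 0.03975. First find Macaulay duration:
  t   CF        PV=CF/(1+0.03975)^t    t·PV
  1        38.75        37.2686        37.2686
  2        38.75        35.8438        71.6876
  3        38.75        34.4735       103.4204
  4        38.75        33.1555       132.6221
  5        38.75        31.8880       159.4399
  6     1,038.75       822.1243     4,932.7455
  Σ                    994.7536     5,437.1841
P = 994.7536; Macaulay duration = 5,437.1841 / 994.7536 = 5.46586 half-year periods = 2.73293 years.
Modified duration = D_Mac / (1 + y) = 2.73293 / 1.03975 = 2.62845 years.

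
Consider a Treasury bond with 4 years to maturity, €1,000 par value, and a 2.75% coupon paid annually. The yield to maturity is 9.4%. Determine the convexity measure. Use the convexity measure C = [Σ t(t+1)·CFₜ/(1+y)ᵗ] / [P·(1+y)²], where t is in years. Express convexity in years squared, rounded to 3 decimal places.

With y = 0.094:
  t   CF        PV=CF/(1+0.094)^t    t·PV        t(t+1)·PV
  1        27.50        25.1371        25.1371          50.2742
  2        27.50        22.9773        45.9545         137.8635
  3        27.50        21.0030        63.0089         252.0356
  4     1,027.50       717.3193     2,869.2774      14,346.3869
  Σ                    786.4367     3,003.3779      14,786.5602
P = 786.4367.
Convexity = Σ t(t+1)·PV / [P·(1+y)²] = 14,786.5602 / (786.4367 × 1.196836) = 15.70973.

15.710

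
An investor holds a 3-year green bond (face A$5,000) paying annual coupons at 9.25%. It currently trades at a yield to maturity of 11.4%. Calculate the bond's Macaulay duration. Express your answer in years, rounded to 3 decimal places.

2.746 years

Periodic yield y = 0.114. Discount each cash flow and weight by its year:
  t   CF        PV=CF/(1+0.114)^t    t·PV
  1       462.50       415.1706       415.1706
  2       462.50       372.6845       745.3690
  3     5,462.50     3,951.2625    11,853.7874
  Σ                  4,739.1175    13,014.3270
Price P = Σ PV = 4,739.1175.
Macaulay duration = Σ(t·PV) / P = 13,014.3270 / 4,739.1175 = 2.74615 years.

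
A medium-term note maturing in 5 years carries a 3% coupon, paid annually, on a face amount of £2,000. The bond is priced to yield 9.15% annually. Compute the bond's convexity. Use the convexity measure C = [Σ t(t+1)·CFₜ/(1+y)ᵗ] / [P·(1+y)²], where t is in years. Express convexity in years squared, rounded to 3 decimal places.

With y = 0.0915:
  t   CF        PV=CF/(1+0.0915)^t    t·PV        t(t+1)·PV
  1        60.00        54.9702        54.9702         109.9404
  2        60.00        50.3621       100.7242         302.1726
  3        60.00        46.1403       138.4208         553.6831
  4        60.00        42.2723       169.0894         845.4468
  5     2,060.00     1,329.6842     6,648.4212      39,890.5271
  Σ                  1,523.4292     7,111.6257      41,701.7700
P = 1,523.4292.
Convexity = Σ t(t+1)·PV / [P·(1+y)²] = 41,701.7700 / (1,523.4292 × 1.191372) = 22.97655.

22.977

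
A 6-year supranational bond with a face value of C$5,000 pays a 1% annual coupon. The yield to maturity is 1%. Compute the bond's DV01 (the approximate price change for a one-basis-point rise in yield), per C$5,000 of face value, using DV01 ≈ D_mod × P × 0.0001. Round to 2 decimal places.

Periodic yield y = 0.01.
  t   CF        PV=CF/(1+0.01)^t    t·PV
  1        50.00        49.5050        49.5050
  2        50.00        49.0148        98.0296
  3        50.00        48.5295       145.5885
  4        50.00        48.0490       192.1961
  5        50.00        47.5733       237.8664
  6     5,050.00     4,757.3284    28,543.9706
  Σ                  5,000.0000    29,267.1562
P = 5,000.0000; D_Mac = 5.85343 yrs; D_mod = 5.79548 yrs.
DV01 ≈ 5.79548 × 5,000.0000 × 0.0001 = 2.897738.

C$2.90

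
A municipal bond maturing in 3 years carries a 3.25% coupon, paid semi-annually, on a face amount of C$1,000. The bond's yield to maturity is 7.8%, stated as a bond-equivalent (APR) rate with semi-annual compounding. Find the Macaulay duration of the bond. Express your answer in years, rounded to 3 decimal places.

2.873 years

Periodic yield y = 0.039. Discount each cash flow and weight by its period:
  t   CF        PV=CF/(1+0.039)^t    t·PV
  1        16.25        15.6400        15.6400
  2        16.25        15.0530        30.1059
  3        16.25        14.4879        43.4638
  4        16.25        13.9441        55.7765
  5        16.25        13.4207        67.1036
  6     1,016.25       807.8064     4,846.8382
  Σ                    880.3522     5,058.9281
Price P = Σ PV = 880.3522.
Macaulay duration = Σ(t·PV) / P = 5,058.9281 / 880.3522 = 5.74648 half-year periods.
In years: 5.74648 / 2 = 2.87324 years.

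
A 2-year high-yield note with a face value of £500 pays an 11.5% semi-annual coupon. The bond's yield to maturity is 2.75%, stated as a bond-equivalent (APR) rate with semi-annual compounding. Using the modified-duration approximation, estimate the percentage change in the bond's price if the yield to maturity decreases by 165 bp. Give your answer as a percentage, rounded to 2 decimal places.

Periodic yield y = 0.01375. Modified duration first:
  t   CF        PV=CF/(1+0.01375)^t    t·PV
  1        28.75        28.3600        28.3600
  2        28.75        27.9754        55.9508
  3        28.75        27.5959        82.7878
  4       528.75       500.6416     2,002.5663
  Σ                    584.5730     2,169.6650
P = 584.5730; D_Mac = 3.71154 half-year periods = 1.85577 yrs; D_mod = 1.85577/(1+0.01375) = 1.83060 yrs.
ΔP/P ≈ -D_mod · Δy = -1.83060 × (-0.0165) = +0.030205 = +3.0205%.

+3.02%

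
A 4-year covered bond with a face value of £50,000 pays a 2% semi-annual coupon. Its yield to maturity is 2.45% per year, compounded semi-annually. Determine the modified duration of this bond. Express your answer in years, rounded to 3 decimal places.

3.816 years

Periodic yield y = 0.01225. First find Macaulay duration:
  t   CF        PV=CF/(1+0.01225)^t    t·PV
  1       500.00       493.9491       493.9491
  2       500.00       487.9715       975.9429
  3       500.00       482.0662     1,446.1985
  4       500.00       476.2323     1,904.9293
  5       500.00       470.4691     2,352.3454
  6       500.00       464.7756     2,788.6534
  7       500.00       459.1510     3,214.0568
  8    50,500.00    45,813.0383   366,504.3061
  Σ                 49,147.6529   379,680.3815
P = 49,147.6529; Macaulay duration = 379,680.3815 / 49,147.6529 = 7.72530 half-year periods = 3.86265 years.
Modified duration = D_Mac / (1 + y) = 3.86265 / 1.01225 = 3.81591 years.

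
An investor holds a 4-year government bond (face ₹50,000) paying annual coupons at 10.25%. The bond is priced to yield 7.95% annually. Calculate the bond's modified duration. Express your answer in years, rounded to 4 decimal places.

Periodic yield y = 0.0795. First find Macaulay duration:
  t   CF        PV=CF/(1+0.0795)^t    t·PV
  1     5,125.00     4,747.5683     4,747.5683
  2     5,125.00     4,397.9327     8,795.8653
  3     5,125.00     4,074.0460    12,222.1380
  4    55,125.00    40,593.6419   162,374.5674
  Σ                 53,813.1889   188,140.1391
P = 53,813.1889; Macaulay duration = 188,140.1391 / 53,813.1889 = 3.49617 years.
Modified duration = D_Mac / (1 + y) = 3.49617 / 1.0795 = 3.23870 years.

3.2387 years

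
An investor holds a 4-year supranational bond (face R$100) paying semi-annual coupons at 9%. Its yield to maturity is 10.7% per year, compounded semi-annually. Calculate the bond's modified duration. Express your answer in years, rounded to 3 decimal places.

Periodic yield y = 0.0535. First find Macaulay duration:
  t   CF        PV=CF/(1+0.0535)^t    t·PV
  1         4.50         4.2715         4.2715
  2         4.50         4.0546         8.1091
  3         4.50         3.8487        11.5460
  4         4.50         3.6532        14.6128
  5         4.50         3.4677        17.3384
  6         4.50         3.2916        19.7495
  7         4.50         3.1244        21.8710
  8       104.50        68.8716       550.9725
  Σ                     94.5832       648.4709
P = 94.5832; Macaulay duration = 648.4709 / 94.5832 = 6.85609 half-year periods = 3.42805 years.
Modified duration = D_Mac / (1 + y) = 3.42805 / 1.0535 = 3.25396 years.

3.254 years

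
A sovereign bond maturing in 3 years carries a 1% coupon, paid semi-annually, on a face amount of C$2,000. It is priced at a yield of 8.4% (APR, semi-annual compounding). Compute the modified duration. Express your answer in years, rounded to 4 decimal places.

Periodic yield y = 0.042. First find Macaulay duration:
  t   CF        PV=CF/(1+0.042)^t    t·PV
  1        10.00         9.5969         9.5969
  2        10.00         9.2101        18.4202
  3        10.00         8.8389        26.5166
  4        10.00         8.4826        33.9304
  5        10.00         8.1407        40.7035
  6     2,010.00     1,570.3257     9,421.9543
  Σ                  1,614.5949     9,551.1219
P = 1,614.5949; Macaulay duration = 9,551.1219 / 1,614.5949 = 5.91549 half-year periods = 2.95775 years.
Modified duration = D_Mac / (1 + y) = 2.95775 / 1.042 = 2.83853 years.

2.8385 years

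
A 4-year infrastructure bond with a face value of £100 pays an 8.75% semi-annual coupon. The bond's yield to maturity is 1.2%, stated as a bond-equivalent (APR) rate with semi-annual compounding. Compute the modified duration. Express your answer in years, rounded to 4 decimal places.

Periodic yield y = 0.006. First find Macaulay duration:
  t   CF        PV=CF/(1+0.006)^t    t·PV
  1        4.375         4.3489         4.3489
  2        4.375         4.3230         8.6459
  3        4.375         4.2972        12.8916
  4        4.375         4.2716        17.0862
  5        4.375         4.2461        21.2304
  6        4.375         4.2208        25.3245
  7        4.375         4.1956        29.3691
  8      104.375        99.4976       795.9809
  Σ                    129.4006       914.8775
P = 129.4006; Macaulay duration = 914.8775 / 129.4006 = 7.07012 half-year periods = 3.53506 years.
Modified duration = D_Mac / (1 + y) = 3.53506 / 1.006 = 3.51397 years.

3.5140 years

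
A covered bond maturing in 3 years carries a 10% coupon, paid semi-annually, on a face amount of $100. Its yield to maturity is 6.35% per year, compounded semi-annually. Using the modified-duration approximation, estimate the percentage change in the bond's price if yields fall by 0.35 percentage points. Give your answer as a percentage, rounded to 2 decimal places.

Periodic yield y = 0.03175. Modified duration first:
  t   CF        PV=CF/(1+0.03175)^t    t·PV
  1         5.00         4.8461         4.8461
  2         5.00         4.6970         9.3940
  3         5.00         4.5525        13.6574
  4         5.00         4.4124        17.6495
  5         5.00         4.2766        21.3830
  6       105.00        87.0447       522.2683
  Σ                    109.8293       589.1983
P = 109.8293; D_Mac = 5.36467 half-year periods = 2.68234 yrs; D_mod = 2.68234/(1+0.03175) = 2.59979 yrs.
ΔP/P ≈ -D_mod · Δy = -2.59979 × (-0.0035) = +0.009099 = +0.9099%.

+0.91%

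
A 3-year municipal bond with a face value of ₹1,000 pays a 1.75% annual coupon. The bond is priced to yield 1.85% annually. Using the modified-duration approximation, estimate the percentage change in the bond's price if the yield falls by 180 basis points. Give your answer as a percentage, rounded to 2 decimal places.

Periodic yield y = 0.0185. Modified duration first:
  t   CF        PV=CF/(1+0.0185)^t    t·PV
  1        17.50        17.1821        17.1821
  2        17.50        16.8700        33.7401
  3     1,017.50       963.0555     2,889.1665
  Σ                    997.1077     2,940.0887
P = 997.1077; D_Mac = 2.94862 yrs; D_mod = 2.94862/(1+0.0185) = 2.89506 yrs.
ΔP/P ≈ -D_mod · Δy = -2.89506 × (-0.018) = +0.052111 = +5.2111%.

+5.21%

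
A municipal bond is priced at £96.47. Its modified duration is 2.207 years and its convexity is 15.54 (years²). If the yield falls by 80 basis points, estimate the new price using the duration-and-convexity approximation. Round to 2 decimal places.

Duration effect: -D_mod·Δy = -2.207 × (-0.008) = +0.017656
Convexity effect: ½·C·(Δy)² = 0.5 × 15.54 × (-0.008)² = +0.00049728
ΔP/P ≈ +0.017656 + 0.00049728 = +0.01815328
New price ≈ 96.47 × (1 + 0.01815328) = 98.2212469216.

£98.22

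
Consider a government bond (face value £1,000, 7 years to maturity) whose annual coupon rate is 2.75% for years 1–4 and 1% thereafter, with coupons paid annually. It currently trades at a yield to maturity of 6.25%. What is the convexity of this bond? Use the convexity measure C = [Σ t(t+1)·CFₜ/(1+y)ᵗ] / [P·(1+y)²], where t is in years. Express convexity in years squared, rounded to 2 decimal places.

With y = 0.0625:
  t   CF        PV=CF/(1+0.0625)^t    t·PV        t(t+1)·PV
  1        27.50        25.8824        25.8824          51.7647
  2        27.50        24.3599        48.7197         146.1592
  3        27.50        22.9269        68.7808         275.1231
  4        27.50        21.5783        86.3131         431.5657
  5        10.00         7.3851        36.9254         221.5525
  6        10.00         6.9507        41.7040         291.9279
  7     1,010.00       660.7221     4,625.0544      37,000.4350
  Σ                    769.8052     4,933.3798      38,418.5281
P = 769.8052.
Convexity = Σ t(t+1)·PV / [P·(1+y)²] = 38,418.5281 / (769.8052 × 1.128906) = 44.20811.

44.21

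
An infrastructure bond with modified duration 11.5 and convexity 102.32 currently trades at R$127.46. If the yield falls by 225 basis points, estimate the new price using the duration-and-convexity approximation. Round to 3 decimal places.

R$163.741

Duration effect: -D_mod·Δy = -11.5 × (-0.0225) = +0.258750
Convexity effect: ½·C·(Δy)² = 0.5 × 102.32 × (-0.0225)² = +0.02589975
ΔP/P ≈ +0.258750 + 0.02589975 = +0.28464975
New price ≈ 127.46 × (1 + 0.28464975) = 163.741457135.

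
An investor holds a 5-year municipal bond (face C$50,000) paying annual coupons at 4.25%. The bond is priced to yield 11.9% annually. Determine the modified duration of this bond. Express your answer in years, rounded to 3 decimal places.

Periodic yield y = 0.119. First find Macaulay duration:
  t   CF        PV=CF/(1+0.119)^t    t·PV
  1     2,125.00     1,899.0170     1,899.0170
  2     2,125.00     1,697.0661     3,394.1322
  3     2,125.00     1,516.5917     4,549.7751
  4     2,125.00     1,355.3098     5,421.2393
  5    52,125.00    29,709.5200   148,547.6000
  Σ                 36,177.5046   163,811.7637
P = 36,177.5046; Macaulay duration = 163,811.7637 / 36,177.5046 = 4.52800 years.
Modified duration = D_Mac / (1 + y) = 4.52800 / 1.119 = 4.04647 years.

4.046 years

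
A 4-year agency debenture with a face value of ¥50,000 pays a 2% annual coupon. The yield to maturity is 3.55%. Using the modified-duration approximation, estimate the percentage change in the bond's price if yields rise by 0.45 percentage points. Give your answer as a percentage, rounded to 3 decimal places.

-1.686%

Periodic yield y = 0.0355. Modified duration first:
  t   CF        PV=CF/(1+0.0355)^t    t·PV
  1     1,000.00       965.7170       965.7170
  2     1,000.00       932.6094     1,865.2188
  3     1,000.00       900.6368     2,701.9104
  4    51,000.00    44,357.7760   177,431.1039
  Σ                 47,156.7392   182,963.9502
P = 47,156.7392; D_Mac = 3.87991 yrs; D_mod = 3.87991/(1+0.0355) = 3.74690 yrs.
ΔP/P ≈ -D_mod · Δy = -3.74690 × (+0.0045) = -0.016861 = -1.6861%.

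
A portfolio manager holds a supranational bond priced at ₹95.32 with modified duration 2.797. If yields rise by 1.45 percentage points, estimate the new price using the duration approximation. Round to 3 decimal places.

₹91.454

Duration approximation: ΔP/P ≈ -D_mod · Δy = -2.797 × (+0.0145) = -0.0405565.
New price ≈ 95.32 × (1 - 0.0405565) = 91.45415442.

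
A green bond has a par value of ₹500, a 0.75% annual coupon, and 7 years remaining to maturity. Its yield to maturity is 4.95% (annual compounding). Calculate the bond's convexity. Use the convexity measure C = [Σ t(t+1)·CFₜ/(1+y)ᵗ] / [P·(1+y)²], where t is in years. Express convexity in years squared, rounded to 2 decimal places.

49.08

With y = 0.0495:
  t   CF        PV=CF/(1+0.0495)^t    t·PV        t(t+1)·PV
  1         3.75         3.5731         3.5731           7.1463
  2         3.75         3.4046         6.8092          20.4276
  3         3.75         3.2440         9.7321          38.9283
  4         3.75         3.0910        12.3641          61.8204
  5         3.75         2.9452        14.7261          88.3569
  6         3.75         2.8063        16.8379         117.8653
  7       503.75       359.2013     2,514.4094      20,115.2755
  Σ                    378.2657     2,578.4520      20,449.8202
P = 378.2657.
Convexity = Σ t(t+1)·PV / [P·(1+y)²] = 20,449.8202 / (378.2657 × 1.101450) = 49.08261.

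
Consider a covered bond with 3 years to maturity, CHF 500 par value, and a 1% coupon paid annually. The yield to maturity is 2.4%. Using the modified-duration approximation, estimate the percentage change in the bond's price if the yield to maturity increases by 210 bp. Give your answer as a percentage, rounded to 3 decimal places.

-6.090%

Periodic yield y = 0.024. Modified duration first:
  t   CF        PV=CF/(1+0.024)^t    t·PV
  1         5.00         4.8828         4.8828
  2         5.00         4.7684         9.5367
  3       505.00       470.3179     1,410.9537
  Σ                    479.9691     1,425.3733
P = 479.9691; D_Mac = 2.96972 yrs; D_mod = 2.96972/(1+0.024) = 2.90012 yrs.
ΔP/P ≈ -D_mod · Δy = -2.90012 × (+0.021) = -0.060902 = -6.0902%.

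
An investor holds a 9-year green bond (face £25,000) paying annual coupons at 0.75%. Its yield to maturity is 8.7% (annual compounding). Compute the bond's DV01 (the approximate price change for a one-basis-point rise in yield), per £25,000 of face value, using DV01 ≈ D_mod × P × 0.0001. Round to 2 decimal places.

Periodic yield y = 0.087.
  t   CF        PV=CF/(1+0.087)^t    t·PV
  1       187.50       172.4931       172.4931
  2       187.50       158.6873       317.3746
  3       187.50       145.9865       437.9594
  4       187.50       134.3022       537.2088
  5       187.50       123.5531       617.7654
  6       187.50       113.6643       681.9857
  7       187.50       104.5670       731.9687
  8       187.50        96.1978       769.5820
  9    25,187.50    11,888.2839   106,994.5548
  Σ                 12,937.7350   111,260.8925
P = 12,937.7350; D_Mac = 8.59972 yrs; D_mod = 7.91143 yrs.
DV01 ≈ 7.91143 × 12,937.7350 × 0.0001 = 10.235593.

£10.24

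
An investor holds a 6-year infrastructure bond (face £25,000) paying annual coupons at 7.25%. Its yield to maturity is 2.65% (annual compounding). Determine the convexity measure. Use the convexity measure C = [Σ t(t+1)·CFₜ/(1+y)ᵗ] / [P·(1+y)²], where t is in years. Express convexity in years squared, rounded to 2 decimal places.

With y = 0.0265:
  t   CF        PV=CF/(1+0.0265)^t    t·PV        t(t+1)·PV
  1     1,812.50     1,765.7087     1,765.7087       3,531.4174
  2     1,812.50     1,720.1254     3,440.2508      10,320.7524
  3     1,812.50     1,675.7188     5,027.1565      20,108.6262
  4     1,812.50     1,632.4587     6,529.8348      32,649.1738
  5     1,812.50     1,590.3153     7,951.5767      47,709.4600
  6    26,812.50    22,918.3627   137,510.1759     962,571.2314
  Σ                 31,302.6896   162,224.7034   1,076,890.6613
P = 31,302.6896.
Convexity = Σ t(t+1)·PV / [P·(1+y)²] = 1,076,890.6613 / (31,302.6896 × 1.053702) = 32.64916.

32.65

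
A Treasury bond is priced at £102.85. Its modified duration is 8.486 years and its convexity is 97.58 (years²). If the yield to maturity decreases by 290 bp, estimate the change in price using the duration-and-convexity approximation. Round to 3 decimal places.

+£29.531

Duration effect: -D_mod·Δy = -8.486 × (-0.029) = +0.246094
Convexity effect: ½·C·(Δy)² = 0.5 × 97.58 × (-0.029)² = +0.04103239
ΔP/P ≈ +0.246094 + 0.04103239 = +0.28712639
ΔP ≈ 102.85 × (+0.28712639) = +29.5309492115.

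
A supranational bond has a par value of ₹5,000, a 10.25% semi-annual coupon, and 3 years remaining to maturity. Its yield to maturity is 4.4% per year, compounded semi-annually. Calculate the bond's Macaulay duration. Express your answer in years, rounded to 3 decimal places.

2.686 years

Periodic yield y = 0.022. Discount each cash flow and weight by its period:
  t   CF        PV=CF/(1+0.022)^t    t·PV
  1       256.25       250.7339       250.7339
  2       256.25       245.3365       490.6729
  3       256.25       240.0552       720.1657
  4       256.25       234.8877       939.5508
  5       256.25       229.8314     1,149.1571
  6     5,256.25     4,612.8639    27,677.1832
  Σ                  5,813.7085    31,227.4636
Price P = Σ PV = 5,813.7085.
Macaulay duration = Σ(t·PV) / P = 31,227.4636 / 5,813.7085 = 5.37135 half-year periods.
In years: 5.37135 / 2 = 2.68568 years.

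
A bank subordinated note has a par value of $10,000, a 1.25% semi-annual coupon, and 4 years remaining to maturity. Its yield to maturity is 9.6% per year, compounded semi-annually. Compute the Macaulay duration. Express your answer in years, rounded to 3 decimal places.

Periodic yield y = 0.048. Discount each cash flow and weight by its period:
  t   CF        PV=CF/(1+0.048)^t    t·PV
  1        62.50        59.6374        59.6374
  2        62.50        56.9059       113.8118
  3        62.50        54.2995       162.8986
  4        62.50        51.8125       207.2502
  5        62.50        49.4394       247.1972
  6        62.50        47.1750       283.0503
  7        62.50        45.0144       315.1005
  8    10,062.50     6,915.3734    55,322.9868
  Σ                  7,279.6576    56,711.9329
Price P = Σ PV = 7,279.6576.
Macaulay duration = Σ(t·PV) / P = 56,711.9329 / 7,279.6576 = 7.79047 half-year periods.
In years: 7.79047 / 2 = 3.89523 years.

3.895 years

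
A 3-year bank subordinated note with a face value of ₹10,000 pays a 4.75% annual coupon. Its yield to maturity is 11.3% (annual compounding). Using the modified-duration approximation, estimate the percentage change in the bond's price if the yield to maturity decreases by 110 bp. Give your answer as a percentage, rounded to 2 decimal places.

+2.82%

Periodic yield y = 0.113. Modified duration first:
  t   CF        PV=CF/(1+0.113)^t    t·PV
  1       475.00       426.7745       426.7745
  2       475.00       383.4452       766.8904
  3    10,475.00     7,597.4620    22,792.3861
  Σ                  8,407.6817    23,986.0509
P = 8,407.6817; D_Mac = 2.85287 yrs; D_mod = 2.85287/(1+0.113) = 2.56323 yrs.
ΔP/P ≈ -D_mod · Δy = -2.56323 × (-0.011) = +0.028196 = +2.8196%.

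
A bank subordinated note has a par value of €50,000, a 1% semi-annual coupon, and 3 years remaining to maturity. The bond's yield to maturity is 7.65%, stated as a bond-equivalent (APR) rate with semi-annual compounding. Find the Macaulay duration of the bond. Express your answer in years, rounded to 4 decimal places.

Periodic yield y = 0.03825. Discount each cash flow and weight by its period:
  t   CF        PV=CF/(1+0.03825)^t    t·PV
  1       250.00       240.7898       240.7898
  2       250.00       231.9189       463.8378
  3       250.00       223.3748       670.1244
  4       250.00       215.1455       860.5820
  5       250.00       207.2194     1,036.0968
  6    50,250.00    40,116.6286   240,699.7714
  Σ                 41,235.0769   243,971.2021
Price P = Σ PV = 41,235.0769.
Macaulay duration = Σ(t·PV) / P = 243,971.2021 / 41,235.0769 = 5.91659 half-year periods.
In years: 5.91659 / 2 = 2.95830 years.

2.9583 years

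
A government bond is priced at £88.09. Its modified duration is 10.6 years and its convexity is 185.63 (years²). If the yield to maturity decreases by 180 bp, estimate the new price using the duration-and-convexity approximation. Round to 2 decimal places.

£107.55

Duration effect: -D_mod·Δy = -10.6 × (-0.018) = +0.190800
Convexity effect: ½·C·(Δy)² = 0.5 × 185.63 × (-0.018)² = +0.03007206
ΔP/P ≈ +0.190800 + 0.03007206 = +0.22087206
New price ≈ 88.09 × (1 + 0.22087206) = 107.5466197654.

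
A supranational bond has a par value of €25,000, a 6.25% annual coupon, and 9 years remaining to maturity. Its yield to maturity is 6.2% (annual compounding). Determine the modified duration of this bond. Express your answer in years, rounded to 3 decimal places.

6.735 years

Periodic yield y = 0.062. First find Macaulay duration:
  t   CF        PV=CF/(1+0.062)^t    t·PV
  1     1,562.50     1,471.2806     1,471.2806
  2     1,562.50     1,385.3866     2,770.7733
  3     1,562.50     1,304.5072     3,913.5216
  4     1,562.50     1,228.3495     4,913.3981
  5     1,562.50     1,156.6380     5,783.1898
  6     1,562.50     1,089.1130     6,534.6778
  7     1,562.50     1,025.5301     7,178.7107
  8     1,562.50       965.6592     7,725.2738
  9    26,562.50    15,457.8218   139,120.3963
  Σ                 25,084.2860   179,411.2218
P = 25,084.2860; Macaulay duration = 179,411.2218 / 25,084.2860 = 7.15234 years.
Modified duration = D_Mac / (1 + y) = 7.15234 / 1.062 = 6.73478 years.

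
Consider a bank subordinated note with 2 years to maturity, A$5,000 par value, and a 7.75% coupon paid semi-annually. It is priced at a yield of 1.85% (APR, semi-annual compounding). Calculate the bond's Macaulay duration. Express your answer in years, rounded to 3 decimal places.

Periodic yield y = 0.00925. Discount each cash flow and weight by its period:
  t   CF        PV=CF/(1+0.00925)^t    t·PV
  1       193.75       191.9742       191.9742
  2       193.75       190.2148       380.4295
  3       193.75       188.4714       565.4142
  4     5,193.75     5,005.9443    20,023.7770
  Σ                  5,576.6046    21,161.5949
Price P = Σ PV = 5,576.6046.
Macaulay duration = Σ(t·PV) / P = 21,161.5949 / 5,576.6046 = 3.79471 half-year periods.
In years: 3.79471 / 2 = 1.89735 years.

1.897 years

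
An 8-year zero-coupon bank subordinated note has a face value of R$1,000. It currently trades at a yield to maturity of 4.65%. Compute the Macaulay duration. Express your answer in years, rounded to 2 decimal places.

8.00 years

A zero-coupon bond has a single cash flow at maturity, so its Macaulay duration equals its maturity: 8 years.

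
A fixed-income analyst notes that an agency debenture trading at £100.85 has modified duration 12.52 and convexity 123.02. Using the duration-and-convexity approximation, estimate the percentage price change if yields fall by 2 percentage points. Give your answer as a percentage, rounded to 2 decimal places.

Duration effect: -D_mod·Δy = -12.52 × (-0.02) = +0.250400
Convexity effect: ½·C·(Δy)² = 0.5 × 123.02 × (-0.02)² = +0.0246040
ΔP/P ≈ +0.250400 + 0.0246040 = +0.275004
= +27.5004%.

+27.50%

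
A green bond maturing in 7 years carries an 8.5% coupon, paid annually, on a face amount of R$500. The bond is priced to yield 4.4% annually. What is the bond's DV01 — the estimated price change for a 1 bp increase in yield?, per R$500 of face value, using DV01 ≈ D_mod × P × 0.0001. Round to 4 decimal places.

Periodic yield y = 0.044.
  t   CF        PV=CF/(1+0.044)^t    t·PV
  1        42.50        40.7088        40.7088
  2        42.50        38.9931        77.9862
  3        42.50        37.3497       112.0492
  4        42.50        35.7756       143.1024
  5        42.50        34.2678       171.3391
  6        42.50        32.8236       196.9415
  7       542.50       401.3250     2,809.2752
  Σ                    621.2437     3,551.4024
P = 621.2437; D_Mac = 5.71660 yrs; D_mod = 5.47567 yrs.
DV01 ≈ 5.47567 × 621.2437 × 0.0001 = 0.340173.

R$0.3402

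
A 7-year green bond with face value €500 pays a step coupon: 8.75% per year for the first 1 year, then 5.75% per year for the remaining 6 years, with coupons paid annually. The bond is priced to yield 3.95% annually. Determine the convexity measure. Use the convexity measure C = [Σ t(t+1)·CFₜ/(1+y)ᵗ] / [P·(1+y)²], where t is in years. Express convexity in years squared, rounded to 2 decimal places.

With y = 0.0395:
  t   CF        PV=CF/(1+0.0395)^t    t·PV        t(t+1)·PV
  1        43.75        42.0875        42.0875          84.1751
  2        28.75        26.6066        53.2131         159.6394
  3        28.75        25.5955        76.7866         307.1465
  4        28.75        24.6229        98.4918         492.4588
  5        28.75        23.6873       118.4365         710.6187
  6        28.75        22.7872       136.7232         957.0622
  7       528.75       403.1614     2,822.1297      22,577.0374
  Σ                    568.5485     3,347.8684      25,288.1381
P = 568.5485.
Convexity = Σ t(t+1)·PV / [P·(1+y)²] = 25,288.1381 / (568.5485 × 1.080560) = 41.16237.

41.16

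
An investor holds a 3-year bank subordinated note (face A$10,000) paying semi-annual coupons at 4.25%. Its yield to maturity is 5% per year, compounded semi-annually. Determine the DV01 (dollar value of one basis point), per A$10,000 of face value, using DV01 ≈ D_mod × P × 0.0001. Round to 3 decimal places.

A$2.720

Periodic yield y = 0.025.
  t   CF        PV=CF/(1+0.025)^t    t·PV
  1       212.50       207.3171       207.3171
  2       212.50       202.2606       404.5211
  3       212.50       197.3274       591.9821
  4       212.50       192.5145       770.0580
  5       212.50       187.8190       939.0952
  6    10,212.50     8,806.2067    52,837.2405
  Σ                  9,793.4453    55,750.2140
P = 9,793.4453; D_Mac = 5.69260 half-year periods = 2.84630 yrs; D_mod = 2.77688 yrs.
DV01 ≈ 2.77688 × 9,793.4453 × 0.0001 = 2.719523.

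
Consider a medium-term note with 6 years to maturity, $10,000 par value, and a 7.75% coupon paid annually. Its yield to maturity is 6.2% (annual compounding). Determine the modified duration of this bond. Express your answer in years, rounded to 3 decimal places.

4.763 years

Periodic yield y = 0.062. First find Macaulay duration:
  t   CF        PV=CF/(1+0.062)^t    t·PV
  1       775.00       729.7552       729.7552
  2       775.00       687.1518     1,374.3035
  3       775.00       647.0356     1,941.1067
  4       775.00       609.2614     2,437.0454
  5       775.00       573.6924     2,868.4621
  6    10,775.00     7,510.5230    45,063.1378
  Σ                 10,757.4193    54,413.8108
P = 10,757.4193; Macaulay duration = 54,413.8108 / 10,757.4193 = 5.05826 years.
Modified duration = D_Mac / (1 + y) = 5.05826 / 1.062 = 4.76296 years.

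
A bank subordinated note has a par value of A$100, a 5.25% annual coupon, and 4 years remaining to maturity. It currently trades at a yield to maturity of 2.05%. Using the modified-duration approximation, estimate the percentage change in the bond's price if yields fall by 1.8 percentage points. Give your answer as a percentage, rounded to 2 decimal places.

Periodic yield y = 0.0205. Modified duration first:
  t   CF        PV=CF/(1+0.0205)^t    t·PV
  1         5.25         5.1445         5.1445
  2         5.25         5.0412        10.0824
  3         5.25         4.9399        14.8198
  4       105.25        97.0443       388.1772
  Σ                    112.1700       418.2239
P = 112.1700; D_Mac = 3.72848 yrs; D_mod = 3.72848/(1+0.0205) = 3.65359 yrs.
ΔP/P ≈ -D_mod · Δy = -3.65359 × (-0.018) = +0.065765 = +6.5765%.

+6.58%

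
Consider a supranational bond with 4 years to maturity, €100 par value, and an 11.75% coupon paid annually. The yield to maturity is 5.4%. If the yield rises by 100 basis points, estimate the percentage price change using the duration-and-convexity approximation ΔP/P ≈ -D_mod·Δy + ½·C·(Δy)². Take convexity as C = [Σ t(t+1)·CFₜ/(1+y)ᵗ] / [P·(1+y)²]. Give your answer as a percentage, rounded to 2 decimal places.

-3.22%

With y = 0.054:
  t   CF        PV=CF/(1+0.054)^t    t·PV        t(t+1)·PV
  1        11.75        11.1480        11.1480          22.2960
  2        11.75        10.5769        21.1537          63.4611
  3        11.75        10.0350        30.1049         120.4196
  4       111.75        90.5493       362.1972       1,810.9860
  Σ                    122.3091       424.6038       2,017.1627
P = 122.3091; D_Mac = 3.47156 yrs; D_mod = 3.29370 yrs; C = 14.84571.
Duration effect: -3.29370 × (+0.01) = -0.032937
Convexity effect: 0.5 × 14.84571 × (0.01)² = +0.0007423
ΔP/P ≈ -0.032937 + 0.0007423 = -0.032195 = -3.2195%.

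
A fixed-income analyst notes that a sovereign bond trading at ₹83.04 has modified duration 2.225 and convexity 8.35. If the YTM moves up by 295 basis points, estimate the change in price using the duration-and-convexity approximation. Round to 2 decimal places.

Duration effect: -D_mod·Δy = -2.225 × (+0.0295) = -0.0656375
Convexity effect: ½·C·(Δy)² = 0.5 × 8.35 × (0.0295)² = +0.00363329375
ΔP/P ≈ -0.0656375 + 0.00363329375 = -0.06200420625
ΔP ≈ 83.04 × (-0.06200420625) = -5.148829287.

-₹5.15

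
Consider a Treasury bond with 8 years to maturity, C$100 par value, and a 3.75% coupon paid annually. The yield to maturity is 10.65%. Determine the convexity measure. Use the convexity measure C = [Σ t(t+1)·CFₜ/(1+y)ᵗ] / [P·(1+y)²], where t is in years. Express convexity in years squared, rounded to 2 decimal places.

With y = 0.1065:
  t   CF        PV=CF/(1+0.1065)^t    t·PV        t(t+1)·PV
  1         3.75         3.3891         3.3891           6.7781
  2         3.75         3.0629         6.1257          18.3772
  3         3.75         2.7681         8.3042          33.2168
  4         3.75         2.5016        10.0066          50.0329
  5         3.75         2.2609        11.3043          67.8259
  6         3.75         2.0433        12.2595          85.8167
  7         3.75         1.8466        12.9262         103.4092
  8       103.75        46.1718       369.3744       3,324.3692
  Σ                     64.0442       433.6900       3,689.8262
P = 64.0442.
Convexity = Σ t(t+1)·PV / [P·(1+y)²] = 3,689.8262 / (64.0442 × 1.224342) = 47.05693.

47.06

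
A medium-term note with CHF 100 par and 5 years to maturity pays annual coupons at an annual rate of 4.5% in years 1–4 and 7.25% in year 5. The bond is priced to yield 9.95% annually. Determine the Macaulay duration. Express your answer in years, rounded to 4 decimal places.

Periodic yield y = 0.0995. Discount each cash flow and weight by its year:
  t   CF        PV=CF/(1+0.0995)^t    t·PV
  1         4.50         4.0928         4.0928
  2         4.50         3.7224         7.4448
  3         4.50         3.3855        10.1566
  4         4.50         3.0792        12.3166
  5       107.25        66.7454       333.7268
  Σ                     81.0252       367.7376
Price P = Σ PV = 81.0252.
Macaulay duration = Σ(t·PV) / P = 367.7376 / 81.0252 = 4.53856 years.

4.5386 years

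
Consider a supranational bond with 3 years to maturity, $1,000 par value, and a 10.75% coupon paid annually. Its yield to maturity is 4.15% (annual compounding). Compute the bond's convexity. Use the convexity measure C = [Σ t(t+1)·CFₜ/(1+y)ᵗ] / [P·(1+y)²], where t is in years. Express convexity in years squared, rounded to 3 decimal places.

9.795

With y = 0.0415:
  t   CF        PV=CF/(1+0.0415)^t    t·PV        t(t+1)·PV
  1       107.50       103.2165       103.2165         206.4330
  2       107.50        99.1037       198.2074         594.6223
  3     1,107.50       980.3156     2,940.9468      11,763.7872
  Σ                  1,182.6358     3,242.3707      12,564.8424
P = 1,182.6358.
Convexity = Σ t(t+1)·PV / [P·(1+y)²] = 12,564.8424 / (1,182.6358 × 1.084722) = 9.79462.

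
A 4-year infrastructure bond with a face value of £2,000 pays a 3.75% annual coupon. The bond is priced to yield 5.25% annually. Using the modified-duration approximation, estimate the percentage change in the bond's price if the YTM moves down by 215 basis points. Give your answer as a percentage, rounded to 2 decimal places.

+7.73%

Periodic yield y = 0.0525. Modified duration first:
  t   CF        PV=CF/(1+0.0525)^t    t·PV
  1        75.00        71.2589        71.2589
  2        75.00        67.7044       135.4089
  3        75.00        64.3272       192.9817
  4     2,075.00     1,690.9458     6,763.7831
  Σ                  1,894.2364     7,163.4326
P = 1,894.2364; D_Mac = 3.78170 yrs; D_mod = 3.78170/(1+0.0525) = 3.59306 yrs.
ΔP/P ≈ -D_mod · Δy = -3.59306 × (-0.0215) = +0.077251 = +7.7251%.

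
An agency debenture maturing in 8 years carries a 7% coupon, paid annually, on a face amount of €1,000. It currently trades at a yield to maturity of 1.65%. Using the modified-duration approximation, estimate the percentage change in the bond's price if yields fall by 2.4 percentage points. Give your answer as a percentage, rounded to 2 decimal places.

Periodic yield y = 0.0165. Modified duration first:
  t   CF        PV=CF/(1+0.0165)^t    t·PV
  1        70.00        68.8637        68.8637
  2        70.00        67.7459       135.4919
  3        70.00        66.6463       199.9388
  4        70.00        65.5645       262.2579
  5        70.00        64.5002       322.5010
  6        70.00        63.4532       380.7194
  7        70.00        62.4232       436.9627
  8     1,070.00       938.6955     7,509.5636
  Σ                  1,397.8926     9,316.2991
P = 1,397.8926; D_Mac = 6.66453 yrs; D_mod = 6.66453/(1+0.0165) = 6.55635 yrs.
ΔP/P ≈ -D_mod · Δy = -6.55635 × (-0.024) = +0.157352 = +15.7352%.

+15.74%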